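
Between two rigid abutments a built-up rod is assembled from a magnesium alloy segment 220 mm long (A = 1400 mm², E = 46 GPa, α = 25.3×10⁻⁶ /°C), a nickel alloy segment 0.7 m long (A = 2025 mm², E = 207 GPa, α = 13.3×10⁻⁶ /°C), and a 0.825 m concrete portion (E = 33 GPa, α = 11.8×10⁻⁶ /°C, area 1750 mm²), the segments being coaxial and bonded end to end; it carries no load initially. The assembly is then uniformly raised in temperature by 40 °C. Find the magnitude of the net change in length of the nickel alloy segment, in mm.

Free thermal expansion of the whole bar: Σ αᵢΔT Lᵢ = 25.3×10⁻⁶×40×220 + 13.3×10⁻⁶×40×700 + 11.8×10⁻⁶×40×825 = 0.9844 mm.
The rigid supports impose zero overall length change; the single axial force P common to all segments must satisfy P Σ Lᵢ/(AᵢEᵢ) = δ_free.
Σ Lᵢ/(AᵢEᵢ) = 220/(1400×46×10³) + 700/(2025×207×10³) + 825/(1750×33×10³) = 1.937×10⁻⁵ mm/N.
P = 0.9844 / 1.937×10⁻⁵ = 50820 N = 50.82 kN, compressive.
For the nickel alloy segment, free thermal change = 13.3×10⁻⁶×40×700 = 0.3724 mm and elastic change from P = 50820×700/(2025×207×10³) = 0.08486 mm; these oppose, so the net change is 0.288 mm (segment lengthens).

|ΔL| ≈ 0.288 mm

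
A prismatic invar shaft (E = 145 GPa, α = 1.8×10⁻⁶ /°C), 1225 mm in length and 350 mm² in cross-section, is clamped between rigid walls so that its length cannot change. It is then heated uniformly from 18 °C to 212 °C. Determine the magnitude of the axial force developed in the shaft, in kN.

P ≈ 17.7 kN (compressive)

The ends cannot move, so σ = EαΔT = 145×10³ × 1.8×10⁻⁶ × 194 = 50.63 MPa.
Then P = σA = 50.63 × 350 mm² = 17.72 kN, compressive.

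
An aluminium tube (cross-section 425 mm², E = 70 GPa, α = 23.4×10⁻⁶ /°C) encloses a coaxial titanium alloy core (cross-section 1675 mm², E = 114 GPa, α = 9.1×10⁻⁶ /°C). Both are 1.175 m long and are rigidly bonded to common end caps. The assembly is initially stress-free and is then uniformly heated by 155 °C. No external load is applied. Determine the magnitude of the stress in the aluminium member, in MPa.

Equilibrium of a rigid end plate with no external load gives equal and opposite internal forces ±P in the two members. Since α_{aluminium} > α_{titanium alloy}, heating drives the aluminium into compression and the titanium alloy into tension.
Equating the net (thermal + elastic) strains gives |α₁ − α₂|·ΔT = P·[1/(A₁E₁) + 1/(A₂E₂)].
|α₁ − α₂|·ΔT = 14.3×10⁻⁶ × 155 = 0.002216.
1/(A₁E₁) + 1/(A₂E₂) = 1/(425×70×10³) + 1/(1675×114×10³) = 3.885×10⁻⁸ N⁻¹.
So P = 0.002216 / 3.885×10⁻⁸ = 57.05 kN.
σ_{aluminium} = P/A₁ = 57050/425 = 134.2 MPa, compressive.

σ ≈ 134 MPa (compressive)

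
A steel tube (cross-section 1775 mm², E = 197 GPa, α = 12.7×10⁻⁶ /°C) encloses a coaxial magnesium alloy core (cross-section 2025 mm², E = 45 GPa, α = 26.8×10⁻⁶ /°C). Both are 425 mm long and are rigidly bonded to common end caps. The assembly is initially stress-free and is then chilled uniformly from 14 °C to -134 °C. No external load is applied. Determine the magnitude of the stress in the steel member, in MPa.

Both members must finish at the same length. With the larger α, the magnesium alloy tends to over-contract; the plates restrain it, putting the magnesium alloy in tension and the steel in compression. With no external load the two internal forces are equal and opposite, magnitude P.
Setting the final lengths equal and cancelling L: (α₁ − α₂)ΔT = P/(A₁E₁) + P/(A₂E₂).
|α₁ − α₂|·ΔT = 14.1×10⁻⁶ × 148 = 0.002087.
1/(A₁E₁) + 1/(A₂E₂) = 1/(1775×197×10³) + 1/(2025×45×10³) = 1.383×10⁻⁸ N⁻¹.
So P = 0.002087 / 1.383×10⁻⁸ = 150.8 kN.
σ_{steel} = P/A₁ = 150800/1775 = 84.99 MPa, compressive.

σ ≈ 85 MPa (compressive)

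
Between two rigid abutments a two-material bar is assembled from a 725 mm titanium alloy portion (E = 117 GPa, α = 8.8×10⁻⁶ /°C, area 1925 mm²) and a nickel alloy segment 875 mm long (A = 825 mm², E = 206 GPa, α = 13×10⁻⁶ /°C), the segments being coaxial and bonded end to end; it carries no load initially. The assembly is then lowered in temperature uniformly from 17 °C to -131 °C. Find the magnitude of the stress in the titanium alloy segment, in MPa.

σ ≈ 163 MPa (tensile)

Free thermal contraction of the whole bar: Σ αᵢΔT Lᵢ = 8.8×10⁻⁶×148×725 + 13×10⁻⁶×148×875 = 2.628 mm.
The walls prevent any net length change, so an axial force P (same in every segment) develops. Compatibility: P · Σ Lᵢ/(AᵢEᵢ) = δ_free.
The series flexibility is Σ Lᵢ/(AᵢEᵢ) = 725/(1925×117×10³) + 875/(825×206×10³) = 8.368×10⁻⁶ mm/N.
P = 2.628 / 8.368×10⁻⁶ = 314000 N = 314 kN, tensile.
σ_{titanium alloy} = P / A = 314000 / 1925 = 163.1 MPa.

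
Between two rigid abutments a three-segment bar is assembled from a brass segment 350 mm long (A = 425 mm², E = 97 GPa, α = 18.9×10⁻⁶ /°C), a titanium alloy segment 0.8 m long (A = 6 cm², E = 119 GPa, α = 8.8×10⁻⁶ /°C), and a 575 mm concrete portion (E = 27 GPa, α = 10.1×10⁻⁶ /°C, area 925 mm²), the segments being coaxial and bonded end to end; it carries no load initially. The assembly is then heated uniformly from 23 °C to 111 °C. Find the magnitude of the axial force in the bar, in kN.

With the walls removed the bar would change length by δ_free = Σ αᵢΔT Lᵢ = 18.9×10⁻⁶×88×350 + 8.8×10⁻⁶×88×800 + 10.1×10⁻⁶×88×575 = 1.713 mm.
The walls prevent any net length change, so an axial force P (same in every segment) develops. Compatibility: P · Σ Lᵢ/(AᵢEᵢ) = δ_free.
Σ Lᵢ/(AᵢEᵢ) = 350/(425×97×10³) + 800/(600×119×10³) + 575/(925×27×10³) = 4.272×10⁻⁵ mm/N.
Hence P = δ_free / Σ(L/AE) = 1.713/4.272×10⁻⁵ = 40.09 kN (compressive).

P ≈ 40.1 kN (compressive)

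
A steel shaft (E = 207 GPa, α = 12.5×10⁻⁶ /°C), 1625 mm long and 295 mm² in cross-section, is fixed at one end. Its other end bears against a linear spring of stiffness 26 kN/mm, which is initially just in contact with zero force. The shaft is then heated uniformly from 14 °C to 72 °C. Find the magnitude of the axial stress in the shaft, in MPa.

The unrestrained thermal change is αΔT L = 12.5×10⁻⁶ × 58 × 1625 = 1.178 mm.
With a force P in the spring, the elastic change of the shaft is PL/(AE) and that of the spring is P/k; compatibility requires their sum to equal δ_free.
P [ L/(AE) + 1/k ] = δ_free → P [ 1625/(295×207×10³) + 1/(26×10³) ] = 1.178.
P = 1.178 / 6.507×10⁻⁵ = 18100 N.
σ = P/A = 18100/295 = 61.37 MPa.

σ ≈ 61.4 MPa (compressive)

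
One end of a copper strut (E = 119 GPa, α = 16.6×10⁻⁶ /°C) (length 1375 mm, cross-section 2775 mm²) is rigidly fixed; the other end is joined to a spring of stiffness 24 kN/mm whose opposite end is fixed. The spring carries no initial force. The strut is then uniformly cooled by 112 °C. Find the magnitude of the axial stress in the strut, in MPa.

The unrestrained thermal change is αΔT L = 16.6×10⁻⁶ × 112 × 1375 = 2.556 mm.
Let P be the tensile force in the spring. The strut extends elastically by PL/(AE) and the spring stretches by P/k; together these equal δ_free.
P [ L/(AE) + 1/k ] = δ_free → P [ 1375/(2775×119×10³) + 1/(24×10³) ] = 2.556.
P = 2.556 / 4.583×10⁻⁵ = 55780 N.
σ = P/A = 55780/2775 = 20.1 MPa.

σ ≈ 20.1 MPa (tensile)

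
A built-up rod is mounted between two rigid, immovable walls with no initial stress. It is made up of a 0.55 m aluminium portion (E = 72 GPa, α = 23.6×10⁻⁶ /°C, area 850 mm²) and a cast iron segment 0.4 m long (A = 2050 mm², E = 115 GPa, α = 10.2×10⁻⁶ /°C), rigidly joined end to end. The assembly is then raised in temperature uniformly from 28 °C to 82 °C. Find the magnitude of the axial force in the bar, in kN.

If the supports were absent, the total length change would be Σ αᵢΔT Lᵢ = 23.6×10⁻⁶×54×550 + 10.2×10⁻⁶×54×400 = 0.9212 mm.
The rigid supports impose zero overall length change; the single axial force P common to all segments must satisfy P Σ Lᵢ/(AᵢEᵢ) = δ_free.
Σ Lᵢ/(AᵢEᵢ) = 550/(850×72×10³) + 400/(2050×115×10³) = 1.068×10⁻⁵ mm/N.
So P = 0.9212 / 1.068×10⁻⁵ = 86.23 kN, compressive.

P ≈ 86.2 kN (compressive)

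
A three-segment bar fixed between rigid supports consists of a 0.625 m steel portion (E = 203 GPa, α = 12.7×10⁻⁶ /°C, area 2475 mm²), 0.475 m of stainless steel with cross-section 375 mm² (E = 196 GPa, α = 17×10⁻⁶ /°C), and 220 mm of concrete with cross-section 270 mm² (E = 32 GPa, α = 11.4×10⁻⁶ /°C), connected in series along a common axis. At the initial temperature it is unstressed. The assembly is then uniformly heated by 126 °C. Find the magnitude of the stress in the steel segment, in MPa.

With the walls removed the bar would change length by δ_free = Σ αᵢΔT Lᵢ = 12.7×10⁻⁶×126×625 + 17×10⁻⁶×126×475 + 11.4×10⁻⁶×126×220 = 2.334 mm.
The walls prevent any net length change, so an axial force P (same in every segment) develops. Compatibility: P · Σ Lᵢ/(AᵢEᵢ) = δ_free.
The series flexibility is Σ Lᵢ/(AᵢEᵢ) = 625/(2475×203×10³) + 475/(375×196×10³) + 220/(270×32×10³) = 3.317×10⁻⁵ mm/N.
P = 2.334 / 3.317×10⁻⁵ = 70350 N = 70.35 kN, compressive.
σ_{steel} = P / A = 70350 / 2475 = 28.43 MPa.

σ ≈ 28.4 MPa (compressive)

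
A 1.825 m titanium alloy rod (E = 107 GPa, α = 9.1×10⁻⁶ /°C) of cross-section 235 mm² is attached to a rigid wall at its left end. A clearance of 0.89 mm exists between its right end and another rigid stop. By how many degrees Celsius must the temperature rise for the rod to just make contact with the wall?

The gap closes when αΔT L = 0.89 mm, since the rod is still unstressed at that instant.
ΔT = 0.89 / (9.1×10⁻⁶ × 1825) = 53.59 °C.

ΔT ≈ 53.6 °C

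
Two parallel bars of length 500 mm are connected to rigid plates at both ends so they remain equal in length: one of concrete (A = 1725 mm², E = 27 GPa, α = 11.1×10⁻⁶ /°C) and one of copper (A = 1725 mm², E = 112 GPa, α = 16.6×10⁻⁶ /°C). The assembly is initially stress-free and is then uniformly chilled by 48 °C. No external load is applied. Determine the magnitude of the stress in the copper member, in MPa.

Equilibrium of a rigid end plate with no external load gives equal and opposite internal forces ±P in the two members. Since α_{copper} > α_{concrete}, cooling drives the copper into tension and the concrete into compression.
Compatibility of the two members (thermal + elastic change equal): (α₁ − α₂)ΔT = P·[1/(A₁E₁) + 1/(A₂E₂)].
|α₁ − α₂|·ΔT = 5.5×10⁻⁶ × 48 = 0.000264.
1/(A₁E₁) + 1/(A₂E₂) = 1/(1725×27×10³) + 1/(1725×112×10³) = 2.665×10⁻⁸ N⁻¹.
So P = 0.000264 / 2.665×10⁻⁸ = 9.907 kN.
σ_{copper} = P/A₂ = 9907/1725 = 5.743 MPa, tensile.

σ ≈ 5.74 MPa (tensile)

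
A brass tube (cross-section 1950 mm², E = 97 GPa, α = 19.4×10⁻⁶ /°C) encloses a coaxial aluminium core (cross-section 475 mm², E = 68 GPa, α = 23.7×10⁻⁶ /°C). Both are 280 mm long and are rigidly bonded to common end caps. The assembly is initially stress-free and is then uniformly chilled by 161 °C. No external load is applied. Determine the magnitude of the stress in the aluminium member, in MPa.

σ ≈ 40.2 MPa (tensile)

The aluminium has the larger α, so on cooling it would change length more than the brass if both were free. The rigid plates force a common final length, so the aluminium is put into tension and the brass into compression, with equal and opposite forces P (no external load).
Equating the net (thermal + elastic) strains gives |α₁ − α₂|·ΔT = P·[1/(A₁E₁) + 1/(A₂E₂)].
|α₁ − α₂|·ΔT = 4.3×10⁻⁶ × 161 = 0.0006923.
1/(A₁E₁) + 1/(A₂E₂) = 1/(1950×97×10³) + 1/(475×68×10³) = 3.625×10⁻⁸ N⁻¹.
P = 0.0006923 / 3.625×10⁻⁸ = 19100 N = 19.1 kN.
σ_{aluminium} = P/A₂ = 19100/475 = 40.21 MPa, tensile.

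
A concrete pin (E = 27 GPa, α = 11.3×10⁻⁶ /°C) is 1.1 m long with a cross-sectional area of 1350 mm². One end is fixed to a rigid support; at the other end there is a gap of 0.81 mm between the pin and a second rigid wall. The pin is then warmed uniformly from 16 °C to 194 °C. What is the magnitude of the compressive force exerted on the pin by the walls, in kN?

Unrestrained expansion: δ_free = αΔT L = 11.3×10⁻⁶ × 178 × 1100 = 2.213 mm.
This exceeds the 0.81 mm gap, so the wall pushes back. The portion of expansion that must be recovered elastically is δ_free − gap = 2.213 − 0.81 = 1.403 mm.
That suppressed elongation corresponds to σ = E·Δ/L = 27×10³ × 1.403/1100 = 34.43 MPa.
P = σA = 34.43 × 1350 = 46.48 kN.

P ≈ 46.5 kN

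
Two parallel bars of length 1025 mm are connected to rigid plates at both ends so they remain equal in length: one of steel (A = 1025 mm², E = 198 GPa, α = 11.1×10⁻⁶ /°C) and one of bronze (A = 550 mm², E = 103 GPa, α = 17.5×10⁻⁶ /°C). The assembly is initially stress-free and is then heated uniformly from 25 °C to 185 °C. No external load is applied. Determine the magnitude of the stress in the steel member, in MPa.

Both members must finish at the same length. With the larger α, the bronze tends to over-expand; the plates restrain it, putting the bronze in compression and the steel in tension. With no external load the two internal forces are equal and opposite, magnitude P.
Compatibility of the two members (thermal + elastic change equal): (α₁ − α₂)ΔT = P·[1/(A₁E₁) + 1/(A₂E₂)].
|α₁ − α₂|·ΔT = 6.4×10⁻⁶ × 160 = 0.001024.
1/(A₁E₁) + 1/(A₂E₂) = 1/(1025×198×10³) + 1/(550×103×10³) = 2.258×10⁻⁸ N⁻¹.
P = 0.001024 / 2.258×10⁻⁸ = 45350 N = 45.35 kN.
σ_{steel} = P/A₁ = 45350/1025 = 44.24 MPa, tensile.

σ ≈ 44.2 MPa (tensile)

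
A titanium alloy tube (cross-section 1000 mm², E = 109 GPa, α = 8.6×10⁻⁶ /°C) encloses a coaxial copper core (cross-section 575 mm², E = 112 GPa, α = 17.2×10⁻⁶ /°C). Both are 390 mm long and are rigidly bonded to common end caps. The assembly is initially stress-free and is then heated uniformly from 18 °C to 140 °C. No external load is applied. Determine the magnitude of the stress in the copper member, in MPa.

Equilibrium of a rigid end plate with no external load gives equal and opposite internal forces ±P in the two members. Since α_{copper} > α_{titanium alloy}, heating drives the copper into compression and the titanium alloy into tension.
Equating the net (thermal + elastic) strains gives |α₁ − α₂|·ΔT = P·[1/(A₁E₁) + 1/(A₂E₂)].
|α₁ − α₂|·ΔT = 8.6×10⁻⁶ × 122 = 0.001049.
1/(A₁E₁) + 1/(A₂E₂) = 1/(1000×109×10³) + 1/(575×112×10³) = 2.47×10⁻⁸ N⁻¹.
So P = 0.001049 / 2.47×10⁻⁸ = 42.47 kN.
σ_{copper} = P/A₂ = 42470/575 = 73.87 MPa, compressive.

σ ≈ 73.9 MPa (compressive)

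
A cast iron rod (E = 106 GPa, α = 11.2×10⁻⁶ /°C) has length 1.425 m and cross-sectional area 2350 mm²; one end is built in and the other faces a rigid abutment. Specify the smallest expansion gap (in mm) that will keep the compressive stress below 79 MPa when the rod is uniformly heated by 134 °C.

g ≈ 1.08 mm

With no wall the rod would lengthen by αΔT L = 11.2×10⁻⁶ × 134 × 1425 = 2.139 mm.
A stress of 79 MPa corresponds to the wall pushing the rod back by σL/E = 79×1425/(106×10³) = 1.062 mm.
So the gap has to take up the difference, g_min = δ_free − σL/E = 2.139 − 1.062 = 1.077 mm.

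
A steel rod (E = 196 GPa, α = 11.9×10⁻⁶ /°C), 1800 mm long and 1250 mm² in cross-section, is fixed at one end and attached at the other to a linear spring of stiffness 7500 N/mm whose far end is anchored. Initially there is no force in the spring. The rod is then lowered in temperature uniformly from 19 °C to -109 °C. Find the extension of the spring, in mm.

δ ≈ 2.6 mm

The unrestrained thermal change is αΔT L = 11.9×10⁻⁶ × 128 × 1800 = 2.742 mm.
With a force P in the spring, the elastic change of the rod is PL/(AE) and that of the spring is P/k; compatibility requires their sum to equal δ_free.
P [ L/(AE) + 1/k ] = δ_free → P [ 1800/(1250×196×10³) + 1/(7500) ] = 2.742.
P = 2.742 / 0.0001407 = 19490 N.
Spring extension = P/k = 19490/(7500) = 2.599 mm.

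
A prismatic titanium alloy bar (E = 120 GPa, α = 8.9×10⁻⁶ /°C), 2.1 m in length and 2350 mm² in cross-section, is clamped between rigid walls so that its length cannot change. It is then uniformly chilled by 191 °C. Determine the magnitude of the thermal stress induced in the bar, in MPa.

With length fixed, the mechanical strain must cancel the thermal strain αΔT = 8.9×10⁻⁶ × 191 = 1699.9×10⁻⁶.
σ = EαΔT = 120×10³ × 8.9×10⁻⁶ × 191 = 204 MPa (tensile; the bar is trying to contract).

σ ≈ 204 MPa (tensile)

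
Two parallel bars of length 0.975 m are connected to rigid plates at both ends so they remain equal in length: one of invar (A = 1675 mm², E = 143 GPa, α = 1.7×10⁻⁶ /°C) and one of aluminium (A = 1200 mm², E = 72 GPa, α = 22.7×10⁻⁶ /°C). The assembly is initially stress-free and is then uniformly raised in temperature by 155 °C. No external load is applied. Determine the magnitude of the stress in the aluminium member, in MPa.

σ ≈ 172 MPa (compressive)

The aluminium has the larger α, so on heating it would change length more than the invar if both were free. The rigid plates force a common final length, so the aluminium is put into compression and the invar into tension, with equal and opposite forces P (no external load).
Compatibility of the two members (thermal + elastic change equal): (α₁ − α₂)ΔT = P·[1/(A₁E₁) + 1/(A₂E₂)].
|α₁ − α₂|·ΔT = 21×10⁻⁶ × 155 = 0.003255.
1/(A₁E₁) + 1/(A₂E₂) = 1/(1675×143×10³) + 1/(1200×72×10³) = 1.575×10⁻⁸ N⁻¹.
P = 0.003255 / 1.575×10⁻⁸ = 206700 N = 206.7 kN.
σ_{aluminium} = P/A₂ = 206700/1200 = 172.2 MPa, compressive.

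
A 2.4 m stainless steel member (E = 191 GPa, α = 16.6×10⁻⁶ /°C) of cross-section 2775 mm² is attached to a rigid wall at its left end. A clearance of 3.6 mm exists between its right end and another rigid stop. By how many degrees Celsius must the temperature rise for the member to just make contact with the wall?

Contact occurs when the free expansion equals the gap: αΔT L = 3.6 mm.
So ΔT = g/(αL) = 3.6/(16.6×10⁻⁶ × 2400) = 90.36 °C.

ΔT ≈ 90.4 °C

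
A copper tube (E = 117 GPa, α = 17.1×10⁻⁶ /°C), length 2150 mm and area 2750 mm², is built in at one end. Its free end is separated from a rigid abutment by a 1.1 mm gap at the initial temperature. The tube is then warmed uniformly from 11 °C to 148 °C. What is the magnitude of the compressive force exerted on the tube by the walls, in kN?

P ≈ 589 kN

If the wall were absent the tube would grow by αΔT L = 17.1×10⁻⁶ × 137 × 2150 = 5.037 mm.
The gap closes (δ_free > 1.1 mm) and the wall then resists a further 5.037 − 1.1 = 3.937 mm of expansion.
So σ = E(δ_free − g)/L = 117×10³ × 3.937/2150 = 214.2 MPa.
Force on the wall = σA = 214.2 × 2750 mm² = 589.1 kN.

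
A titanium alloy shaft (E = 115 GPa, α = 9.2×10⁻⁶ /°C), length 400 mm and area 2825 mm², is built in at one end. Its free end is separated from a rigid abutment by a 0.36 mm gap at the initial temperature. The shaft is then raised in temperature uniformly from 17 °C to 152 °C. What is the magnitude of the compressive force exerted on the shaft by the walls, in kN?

P ≈ 111 kN

Free thermal elongation = αΔT L = 9.2×10⁻⁶ × 135 × 400 = 0.4968 mm.
This exceeds the 0.36 mm gap, so the wall pushes back. The portion of expansion that must be recovered elastically is δ_free − gap = 0.4968 − 0.36 = 0.1368 mm.
Compatibility: PL/(AE) = 0.1368 mm, so σ = P/A = E × (0.1368/400) = 39.33 MPa.
Force on the wall = σA = 39.33 × 2825 mm² = 111.1 kN.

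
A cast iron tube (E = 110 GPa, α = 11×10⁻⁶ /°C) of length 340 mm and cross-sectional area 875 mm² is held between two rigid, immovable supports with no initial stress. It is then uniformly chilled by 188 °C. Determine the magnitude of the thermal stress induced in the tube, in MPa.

σ ≈ 227 MPa (tensile)

Because both ends are immovable the net strain is zero, and the suppressed thermal strain is αΔT = 11×10⁻⁶ × 188 = 2068×10⁻⁶.
Hence σ = E·αΔT = 110×10³ × 2068×10⁻⁶ = 227.5 MPa, tensile.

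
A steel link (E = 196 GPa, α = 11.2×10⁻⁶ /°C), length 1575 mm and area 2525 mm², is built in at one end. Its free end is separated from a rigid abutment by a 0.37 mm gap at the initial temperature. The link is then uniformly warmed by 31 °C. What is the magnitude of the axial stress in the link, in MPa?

If the wall were absent the link would grow by αΔT L = 11.2×10⁻⁶ × 31 × 1575 = 0.5468 mm.
This exceeds the 0.37 mm gap, so the wall pushes back. The portion of expansion that must be recovered elastically is δ_free − gap = 0.5468 − 0.37 = 0.1768 mm.
Compatibility: PL/(AE) = 0.1768 mm, so σ = P/A = E × (0.1768/1575) = 22.01 MPa.

σ ≈ 22 MPa (compressive)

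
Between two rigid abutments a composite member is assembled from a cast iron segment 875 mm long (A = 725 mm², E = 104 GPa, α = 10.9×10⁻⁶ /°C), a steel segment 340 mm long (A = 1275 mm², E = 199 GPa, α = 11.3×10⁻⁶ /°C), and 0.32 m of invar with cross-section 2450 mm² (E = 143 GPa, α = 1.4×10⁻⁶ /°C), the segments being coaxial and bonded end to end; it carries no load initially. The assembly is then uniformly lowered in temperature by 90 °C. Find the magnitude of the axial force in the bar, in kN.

P ≈ 89.8 kN (tensile)

Free thermal contraction of the whole bar: Σ αᵢΔT Lᵢ = 10.9×10⁻⁶×90×875 + 11.3×10⁻⁶×90×340 + 1.4×10⁻⁶×90×320 = 1.244 mm.
Since the ends are fixed, an axial force P builds up, equal in every segment, with P · Σ Lᵢ/(AᵢEᵢ) = δ_free.
The series flexibility is Σ Lᵢ/(AᵢEᵢ) = 875/(725×104×10³) + 340/(1275×199×10³) + 320/(2450×143×10³) = 1.386×10⁻⁵ mm/N.
So P = 1.244 / 1.386×10⁻⁵ = 89.8 kN, tensile.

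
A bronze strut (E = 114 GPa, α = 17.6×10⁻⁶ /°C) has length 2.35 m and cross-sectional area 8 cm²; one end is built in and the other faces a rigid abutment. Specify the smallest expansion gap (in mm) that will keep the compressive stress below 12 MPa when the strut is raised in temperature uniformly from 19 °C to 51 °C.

With no wall the strut would lengthen by αΔT L = 17.6×10⁻⁶ × 32 × 2350 = 1.324 mm.
A stress of 12 MPa corresponds to the wall pushing the strut back by σL/E = 12×2350/(114×10³) = 0.2474 mm.
So the gap has to take up the difference, g_min = δ_free − σL/E = 1.324 − 0.2474 = 1.076 mm.

g ≈ 1.08 mm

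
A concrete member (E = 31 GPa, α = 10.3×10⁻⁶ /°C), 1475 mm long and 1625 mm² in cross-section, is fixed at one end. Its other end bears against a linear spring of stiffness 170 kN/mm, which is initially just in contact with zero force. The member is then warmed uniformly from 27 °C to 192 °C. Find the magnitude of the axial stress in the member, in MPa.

σ ≈ 43.9 MPa (compressive)

If the spring were absent the member would lengthen by αΔT L = 10.3×10⁻⁶ × 165 × 1475 = 2.507 mm.
Let P be the compressive force at the spring. The member shortens elastically by PL/(AE) and the spring compresses by P/k; together these equal δ_free.
P [ L/(AE) + 1/k ] = δ_free → P [ 1475/(1625×31×10³) + 1/(170×10³) ] = 2.507.
P = 2.507 / 3.516×10⁻⁵ = 71290 N.
σ = P/A = 71290/1625 = 43.87 MPa.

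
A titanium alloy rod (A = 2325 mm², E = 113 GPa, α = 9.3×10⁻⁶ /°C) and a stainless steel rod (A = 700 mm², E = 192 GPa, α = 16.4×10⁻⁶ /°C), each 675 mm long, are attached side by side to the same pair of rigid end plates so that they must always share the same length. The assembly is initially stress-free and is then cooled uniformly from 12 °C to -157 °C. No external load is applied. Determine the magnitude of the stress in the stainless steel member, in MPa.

σ ≈ 152 MPa (tensile)

Both members must finish at the same length. With the larger α, the stainless steel tends to over-contract; the plates restrain it, putting the stainless steel in tension and the titanium alloy in compression. With no external load the two internal forces are equal and opposite, magnitude P.
Equating the net (thermal + elastic) strains gives |α₁ − α₂|·ΔT = P·[1/(A₁E₁) + 1/(A₂E₂)].
|α₁ − α₂|·ΔT = 7.1×10⁻⁶ × 169 = 0.0012.
1/(A₁E₁) + 1/(A₂E₂) = 1/(2325×113×10³) + 1/(700×192×10³) = 1.125×10⁻⁸ N⁻¹.
P = 0.0012 / 1.125×10⁻⁸ = 106700 N = 106.7 kN.
σ_{stainless steel} = P/A₂ = 106700/700 = 152.4 MPa, tensile.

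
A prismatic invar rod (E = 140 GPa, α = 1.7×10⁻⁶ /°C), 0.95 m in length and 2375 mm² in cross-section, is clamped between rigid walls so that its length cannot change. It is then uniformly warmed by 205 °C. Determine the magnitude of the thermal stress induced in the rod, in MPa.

The supports are rigid, so the total axial strain is zero. The restrained thermal strain is ε = αΔT = 1.7×10⁻⁶ × 205 = 348.5×10⁻⁶.
The stress required to suppress this strain is σ = Eε = 140×10³ × 348.5×10⁻⁶ = 48.79 MPa, compressive since the rod is trying to expand.

σ ≈ 48.8 MPa (compressive)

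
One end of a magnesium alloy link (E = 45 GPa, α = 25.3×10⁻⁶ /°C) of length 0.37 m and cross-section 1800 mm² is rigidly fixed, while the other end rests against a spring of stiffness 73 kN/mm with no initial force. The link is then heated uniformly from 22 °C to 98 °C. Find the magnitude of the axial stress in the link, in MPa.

If the spring were absent the link would lengthen by αΔT L = 25.3×10⁻⁶ × 76 × 370 = 0.7114 mm.
Let P be the compressive force at the spring. The link shortens elastically by PL/(AE) and the spring compresses by P/k; together these equal δ_free.
P [ L/(AE) + 1/k ] = δ_free → P [ 370/(1800×45×10³) + 1/(73×10³) ] = 0.7114.
P = 0.7114 / 1.827×10⁻⁵ = 38950 N.
σ = P/A = 38950/1800 = 21.64 MPa.

σ ≈ 21.6 MPa (compressive)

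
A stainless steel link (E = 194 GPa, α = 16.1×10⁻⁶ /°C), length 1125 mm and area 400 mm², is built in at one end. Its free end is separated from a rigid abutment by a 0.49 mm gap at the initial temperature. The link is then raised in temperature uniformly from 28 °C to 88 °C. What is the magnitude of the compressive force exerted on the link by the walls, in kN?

Free thermal elongation = αΔT L = 16.1×10⁻⁶ × 60 × 1125 = 1.087 mm.
After closing the 0.49 mm clearance, 1.087 − 0.49 = 0.5968 mm of expansion remains to be suppressed by the wall.
That suppressed elongation corresponds to σ = E·Δ/L = 194×10³ × 0.5968/1125 = 102.9 MPa.
Force on the wall = σA = 102.9 × 400 mm² = 41.16 kN.

P ≈ 41.2 kN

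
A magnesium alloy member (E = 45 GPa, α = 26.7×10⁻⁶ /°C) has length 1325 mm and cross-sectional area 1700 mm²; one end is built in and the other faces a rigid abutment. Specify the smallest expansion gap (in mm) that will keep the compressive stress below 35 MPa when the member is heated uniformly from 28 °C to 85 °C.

Free expansion if unrestrained: δ_free = αΔT L = 26.7×10⁻⁶ × 57 × 1325 = 2.017 mm.
At the allowable stress the elastic shortening the wall may impose is σL/E = 35 × 1325 / (45×10³) = 1.031 mm.
So the gap has to take up the difference, g_min = δ_free − σL/E = 2.017 − 1.031 = 0.986 mm.

g ≈ 0.986 mm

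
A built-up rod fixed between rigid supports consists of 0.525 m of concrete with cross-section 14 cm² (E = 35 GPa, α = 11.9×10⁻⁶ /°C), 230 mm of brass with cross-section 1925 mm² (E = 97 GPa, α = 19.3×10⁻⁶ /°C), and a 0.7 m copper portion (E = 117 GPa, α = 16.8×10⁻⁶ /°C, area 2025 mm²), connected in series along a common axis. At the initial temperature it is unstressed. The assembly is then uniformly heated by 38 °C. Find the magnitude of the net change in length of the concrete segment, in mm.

If the supports were absent, the total length change would be Σ αᵢΔT Lᵢ = 11.9×10⁻⁶×38×525 + 19.3×10⁻⁶×38×230 + 16.8×10⁻⁶×38×700 = 0.853 mm.
The walls prevent any net length change, so an axial force P (same in every segment) develops. Compatibility: P · Σ Lᵢ/(AᵢEᵢ) = δ_free.
The series flexibility is Σ Lᵢ/(AᵢEᵢ) = 525/(1400×35×10³) + 230/(1925×97×10³) + 700/(2025×117×10³) = 1.49×10⁻⁵ mm/N.
So P = 0.853 / 1.49×10⁻⁵ = 57.24 kN, compressive.
For the concrete segment, free thermal change = 11.9×10⁻⁶×38×525 = 0.2374 mm and elastic change from P = 57240×525/(1400×35×10³) = 0.6133 mm; these oppose, so the net change is 0.376 mm (segment shortens).

|ΔL| ≈ 0.376 mm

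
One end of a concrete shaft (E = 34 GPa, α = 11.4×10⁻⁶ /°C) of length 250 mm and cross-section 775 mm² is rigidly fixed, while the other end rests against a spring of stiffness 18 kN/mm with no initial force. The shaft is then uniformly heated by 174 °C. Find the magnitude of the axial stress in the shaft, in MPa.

σ ≈ 9.84 MPa (compressive)

The unrestrained thermal change is αΔT L = 11.4×10⁻⁶ × 174 × 250 = 0.4959 mm.
Let P be the compressive force at the spring. The shaft shortens elastically by PL/(AE) and the spring compresses by P/k; together these equal δ_free.
P [ L/(AE) + 1/k ] = δ_free → P [ 250/(775×34×10³) + 1/(18×10³) ] = 0.4959.
P = 0.4959 / 6.504×10⁻⁵ = 7624 N.
σ = P/A = 7624/775 = 9.838 MPa.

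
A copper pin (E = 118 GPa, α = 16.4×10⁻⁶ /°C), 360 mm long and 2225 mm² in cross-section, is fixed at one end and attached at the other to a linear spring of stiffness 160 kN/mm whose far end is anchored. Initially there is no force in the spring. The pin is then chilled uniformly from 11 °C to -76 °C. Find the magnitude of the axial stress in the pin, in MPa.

If the spring were absent the pin would shorten by αΔT L = 16.4×10⁻⁶ × 87 × 360 = 0.5136 mm.
With a force P in the spring, the elastic change of the pin is PL/(AE) and that of the spring is P/k; compatibility requires their sum to equal δ_free.
So P = δ_free / [L/(AE) + 1/k] = 0.5136 / [ 360/(2225×118×10³) + 1/(160×10³) ].
P = 0.5136 / 7.621×10⁻⁶ = 67400 N.
σ = P/A = 67400/2225 = 30.29 MPa.

σ ≈ 30.3 MPa (tensile)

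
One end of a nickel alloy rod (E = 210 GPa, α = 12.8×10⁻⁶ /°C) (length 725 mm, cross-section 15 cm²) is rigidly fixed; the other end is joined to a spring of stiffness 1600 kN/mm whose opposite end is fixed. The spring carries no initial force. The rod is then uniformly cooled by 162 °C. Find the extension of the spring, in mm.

Free thermal contraction: δ_free = αΔT L = 12.8×10⁻⁶ × 162 × 725 = 1.503 mm.
With a force P in the spring, the elastic change of the rod is PL/(AE) and that of the spring is P/k; compatibility requires their sum to equal δ_free.
P [ L/(AE) + 1/k ] = δ_free → P [ 725/(1500×210×10³) + 1/(1600×10³) ] = 1.503.
P = 1.503 / 2.927×10⁻⁶ = 513700 N.
Spring extension = P/k = 513700/(1600×10³) = 0.3211 mm.

δ ≈ 0.321 mm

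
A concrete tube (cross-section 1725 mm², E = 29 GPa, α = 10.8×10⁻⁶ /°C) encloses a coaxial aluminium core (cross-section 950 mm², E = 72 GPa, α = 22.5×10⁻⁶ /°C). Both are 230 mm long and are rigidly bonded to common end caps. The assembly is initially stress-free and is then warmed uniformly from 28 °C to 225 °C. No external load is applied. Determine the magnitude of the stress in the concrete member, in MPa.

σ ≈ 38.6 MPa (tensile)

Both members must finish at the same length. With the larger α, the aluminium tends to over-expand; the plates restrain it, putting the aluminium in compression and the concrete in tension. With no external load the two internal forces are equal and opposite, magnitude P.
Equating the net (thermal + elastic) strains gives |α₁ − α₂|·ΔT = P·[1/(A₁E₁) + 1/(A₂E₂)].
|α₁ − α₂|·ΔT = 11.7×10⁻⁶ × 197 = 0.002305.
1/(A₁E₁) + 1/(A₂E₂) = 1/(1725×29×10³) + 1/(950×72×10³) = 3.461×10⁻⁸ N⁻¹.
P = 0.002305 / 3.461×10⁻⁸ = 66600 N = 66.6 kN.
σ_{concrete} = P/A₁ = 66600/1725 = 38.61 MPa, tensile.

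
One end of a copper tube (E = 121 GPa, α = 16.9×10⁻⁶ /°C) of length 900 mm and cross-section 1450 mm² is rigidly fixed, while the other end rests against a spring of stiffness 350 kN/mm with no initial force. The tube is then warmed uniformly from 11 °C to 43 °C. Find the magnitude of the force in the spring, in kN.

Free thermal expansion: δ_free = αΔT L = 16.9×10⁻⁶ × 32 × 900 = 0.4867 mm.
With a force P in the spring, the elastic change of the tube is PL/(AE) and that of the spring is P/k; compatibility requires their sum to equal δ_free.
P [ L/(AE) + 1/k ] = δ_free → P [ 900/(1450×121×10³) + 1/(350×10³) ] = 0.4867.
P = 0.4867 / 7.987×10⁻⁶ = 60940 N.

P ≈ 60.9 kN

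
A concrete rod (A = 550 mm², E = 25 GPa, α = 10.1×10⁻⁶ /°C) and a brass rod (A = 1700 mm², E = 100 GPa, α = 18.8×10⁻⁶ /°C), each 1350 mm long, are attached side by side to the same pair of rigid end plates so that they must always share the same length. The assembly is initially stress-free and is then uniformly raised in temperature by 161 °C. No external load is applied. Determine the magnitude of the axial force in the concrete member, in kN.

Both members must finish at the same length. With the larger α, the brass tends to over-expand; the plates restrain it, putting the brass in compression and the concrete in tension. With no external load the two internal forces are equal and opposite, magnitude P.
Compatibility of the two members (thermal + elastic change equal): (α₁ − α₂)ΔT = P·[1/(A₁E₁) + 1/(A₂E₂)].
|α₁ − α₂|·ΔT = 8.7×10⁻⁶ × 161 = 0.001401.
1/(A₁E₁) + 1/(A₂E₂) = 1/(550×25×10³) + 1/(1700×100×10³) = 7.861×10⁻⁸ N⁻¹.
So P = 0.001401 / 7.861×10⁻⁸ = 17.82 kN.

P ≈ 17.8 kN (tensile in the concrete)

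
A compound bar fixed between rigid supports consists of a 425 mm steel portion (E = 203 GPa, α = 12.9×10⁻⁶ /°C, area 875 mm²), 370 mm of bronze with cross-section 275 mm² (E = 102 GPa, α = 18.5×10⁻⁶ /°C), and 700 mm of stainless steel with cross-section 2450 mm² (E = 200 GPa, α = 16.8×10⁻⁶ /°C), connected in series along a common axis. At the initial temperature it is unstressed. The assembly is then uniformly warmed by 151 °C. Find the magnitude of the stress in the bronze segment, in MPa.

Free thermal expansion of the whole bar: Σ αᵢΔT Lᵢ = 12.9×10⁻⁶×151×425 + 18.5×10⁻⁶×151×370 + 16.8×10⁻⁶×151×700 = 3.637 mm.
Since the ends are fixed, an axial force P builds up, equal in every segment, with P · Σ Lᵢ/(AᵢEᵢ) = δ_free.
Σ Lᵢ/(AᵢEᵢ) = 425/(875×203×10³) + 370/(275×102×10³) + 700/(2450×200×10³) = 1.701×10⁻⁵ mm/N.
P = 3.637 / 1.701×10⁻⁵ = 213800 N = 213.8 kN, compressive.
σ_{bronze} = P / A = 213800 / 275 = 777.5 MPa.

σ ≈ 777 MPa (compressive)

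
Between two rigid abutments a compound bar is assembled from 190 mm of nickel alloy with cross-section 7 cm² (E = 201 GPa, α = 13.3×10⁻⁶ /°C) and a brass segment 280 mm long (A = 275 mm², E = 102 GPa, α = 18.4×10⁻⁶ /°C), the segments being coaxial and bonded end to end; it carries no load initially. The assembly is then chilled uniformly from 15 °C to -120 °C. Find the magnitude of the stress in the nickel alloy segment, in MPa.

σ ≈ 131 MPa (tensile)

Free thermal contraction of the whole bar: Σ αᵢΔT Lᵢ = 13.3×10⁻⁶×135×190 + 18.4×10⁻⁶×135×280 = 1.037 mm.
The walls prevent any net length change, so an axial force P (same in every segment) develops. Compatibility: P · Σ Lᵢ/(AᵢEᵢ) = δ_free.
Σ Lᵢ/(AᵢEᵢ) = 190/(700×201×10³) + 280/(275×102×10³) = 1.133×10⁻⁵ mm/N.
So P = 1.037 / 1.133×10⁻⁵ = 91.48 kN, tensile.
σ_{nickel alloy} = P / A = 91480 / 700 = 130.7 MPa.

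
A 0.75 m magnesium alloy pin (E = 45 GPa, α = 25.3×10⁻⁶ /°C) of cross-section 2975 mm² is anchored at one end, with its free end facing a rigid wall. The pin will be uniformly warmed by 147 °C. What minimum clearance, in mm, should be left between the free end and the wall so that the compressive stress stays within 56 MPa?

g ≈ 1.86 mm

Free expansion if unrestrained: δ_free = αΔT L = 25.3×10⁻⁶ × 147 × 750 = 2.789 mm.
At the allowable stress the elastic shortening the wall may impose is σL/E = 56 × 750 / (45×10³) = 0.9333 mm.
So the gap has to take up the difference, g_min = δ_free − σL/E = 2.789 − 0.9333 = 1.856 mm.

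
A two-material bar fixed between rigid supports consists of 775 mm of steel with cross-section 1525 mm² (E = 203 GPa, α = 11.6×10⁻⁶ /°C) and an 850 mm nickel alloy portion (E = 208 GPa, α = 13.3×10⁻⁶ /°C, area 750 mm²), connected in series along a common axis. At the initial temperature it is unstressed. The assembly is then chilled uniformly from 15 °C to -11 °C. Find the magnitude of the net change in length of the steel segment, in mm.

|ΔL| ≈ 0.0676 mm

Free thermal contraction of the whole bar: Σ αᵢΔT Lᵢ = 11.6×10⁻⁶×26×775 + 13.3×10⁻⁶×26×850 = 0.5277 mm.
The walls prevent any net length change, so an axial force P (same in every segment) develops. Compatibility: P · Σ Lᵢ/(AᵢEᵢ) = δ_free.
The series flexibility is Σ Lᵢ/(AᵢEᵢ) = 775/(1525×203×10³) + 850/(750×208×10³) = 7.952×10⁻⁶ mm/N.
Hence P = δ_free / Σ(L/AE) = 0.5277/7.952×10⁻⁶ = 66.36 kN (tensile).
For the steel segment, free thermal change = 11.6×10⁻⁶×26×775 = 0.2337 mm and elastic change from P = 66360×775/(1525×203×10³) = 0.1661 mm; these oppose, so the net change is 0.0676 mm (segment shortens).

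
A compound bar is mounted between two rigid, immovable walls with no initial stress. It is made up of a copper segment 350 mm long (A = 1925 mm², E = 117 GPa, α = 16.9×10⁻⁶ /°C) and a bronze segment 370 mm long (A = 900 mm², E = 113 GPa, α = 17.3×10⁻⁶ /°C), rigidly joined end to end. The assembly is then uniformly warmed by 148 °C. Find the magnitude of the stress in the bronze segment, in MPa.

σ ≈ 390 MPa (compressive)

With the walls removed the bar would change length by δ_free = Σ αᵢΔT Lᵢ = 16.9×10⁻⁶×148×350 + 17.3×10⁻⁶×148×370 = 1.823 mm.
Since the ends are fixed, an axial force P builds up, equal in every segment, with P · Σ Lᵢ/(AᵢEᵢ) = δ_free.
Σ Lᵢ/(AᵢEᵢ) = 350/(1925×117×10³) + 370/(900×113×10³) = 5.192×10⁻⁶ mm/N.
Hence P = δ_free / Σ(L/AE) = 1.823/5.192×10⁻⁶ = 351.1 kN (compressive).
σ_{bronze} = P / A = 351100 / 900 = 390.1 MPa.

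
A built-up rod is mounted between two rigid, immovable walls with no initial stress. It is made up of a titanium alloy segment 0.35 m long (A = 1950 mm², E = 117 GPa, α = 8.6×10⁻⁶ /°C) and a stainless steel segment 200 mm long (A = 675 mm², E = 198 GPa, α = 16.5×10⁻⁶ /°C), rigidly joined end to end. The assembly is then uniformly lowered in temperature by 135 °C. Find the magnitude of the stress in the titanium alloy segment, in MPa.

With the walls removed the bar would change length by δ_free = Σ αᵢΔT Lᵢ = 8.6×10⁻⁶×135×350 + 16.5×10⁻⁶×135×200 = 0.8518 mm.
Since the ends are fixed, an axial force P builds up, equal in every segment, with P · Σ Lᵢ/(AᵢEᵢ) = δ_free.
The series flexibility is Σ Lᵢ/(AᵢEᵢ) = 350/(1950×117×10³) + 200/(675×198×10³) = 3.031×10⁻⁶ mm/N.
Hence P = δ_free / Σ(L/AE) = 0.8518/3.031×10⁻⁶ = 281.1 kN (tensile).
σ_{titanium alloy} = P / A = 281100 / 1950 = 144.1 MPa.

σ ≈ 144 MPa (tensile)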